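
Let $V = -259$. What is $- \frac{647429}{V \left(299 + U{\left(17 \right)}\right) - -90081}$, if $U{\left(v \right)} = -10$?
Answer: $- \frac{647429}{15230} \approx -42.51$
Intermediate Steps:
$- \frac{647429}{V \left(299 + U{\left(17 \right)}\right) - -90081} = - \frac{647429}{- 259 \left(299 - 10\right) - -90081} = - \frac{647429}{\left(-259\right) 289 + 90081} = - \frac{647429}{-74851 + 90081} = - \frac{647429}{15230}$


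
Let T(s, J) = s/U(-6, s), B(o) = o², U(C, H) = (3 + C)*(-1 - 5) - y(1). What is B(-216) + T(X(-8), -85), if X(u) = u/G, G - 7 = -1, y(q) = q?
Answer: 2379452/51 ≈ 46656.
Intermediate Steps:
G = 6 (G = 7 - 1 = 6)
U(C, H) = -19 - 6*C (U(C, H) = (3 + C)*(-1 - 5) - 1*1 = (3 + C)*(-6) - 1 = (-18 - 6*C) - 1 = -19 - 6*C)
X(u) = u/6
T(s, J) = s/17 (T(s, J) = s/(-19 - 6*(-6)) = s/(-19 + 36) = s/17)
B(-216) + T(X(-8), -85) = (-216)² + ((⅙)*(-8))/17 = 46656 + (1/17)*(-4/3) = 46656 - 4/51 = 2379452/51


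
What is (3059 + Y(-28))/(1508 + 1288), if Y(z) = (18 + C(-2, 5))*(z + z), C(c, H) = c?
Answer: 721/932 ≈ 0.77361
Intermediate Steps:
Y(z) = 32*z (Y(z) = (18 - 2)*(z + z) = 16*(2*z) = 32*z)
(3059 + Y(-28))/(1508 + 1288) = (3059 + 32*(-28))/(1508 + 1288) = (3059 - 896)/2796 = 2163*(1/2796) = 721/932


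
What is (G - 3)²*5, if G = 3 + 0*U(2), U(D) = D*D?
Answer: 0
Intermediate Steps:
U(D) = D²
G = 3 (G = 3 + 0*2² = 3 + 0*4 = 3 + 0 = 3)
(G - 3)²*5 = (3 - 3)²*5 = 0²*5 = 0*5 = 0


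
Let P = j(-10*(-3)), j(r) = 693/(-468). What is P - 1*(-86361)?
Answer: 4490695/52 ≈ 86360.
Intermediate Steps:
j(r) = -77/52 (j(r) = 693*(-1/468) = -77/52)
P = -77/52 ≈ -1.4808
P - 1*(-86361) = -77/52 - 1*(-86361) = -77/52 + 86361 = 4490695/52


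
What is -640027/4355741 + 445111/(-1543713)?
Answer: -2926806232502/6724014006333 ≈ -0.43528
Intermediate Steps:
-640027/4355741 + 445111/(-1543713) = -640027*1/4355741 + 445111*(-1/1543713) = -640027/4355741 - 445111/1543713 = -2926806232502/6724014006333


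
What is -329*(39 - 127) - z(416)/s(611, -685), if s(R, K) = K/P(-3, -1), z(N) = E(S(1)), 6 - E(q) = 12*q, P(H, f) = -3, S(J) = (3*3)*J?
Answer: 19832426/685 ≈ 28952.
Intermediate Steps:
S(J) = 9*J
E(q) = 6 - 12*q
z(N) = -102 (z(N) = 6 - 108 = -102)
s(R, K) = -K/3 (s(R, K) = K/(-3) = -K/3)
-329*(39 - 127) - z(416)/s(611, -685) = -329*(39 - 127) - (-102)/((-1/3*(-685))) = -329*(-88) - (-102)/685/3 = 28952 - (-102)*3/685 = 28952 - 1*(-306/685) = 28952 + 306/685 = 19832426/685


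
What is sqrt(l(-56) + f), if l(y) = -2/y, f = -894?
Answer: I*sqrt(175217)/14 ≈ 29.899*I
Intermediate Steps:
sqrt(l(-56) + f) = sqrt(-2/(-56) - 894) = sqrt(-2*(-1/56) - 894) = sqrt(1/28 - 894) = sqrt(-25031/28) = I*sqrt(175217)/14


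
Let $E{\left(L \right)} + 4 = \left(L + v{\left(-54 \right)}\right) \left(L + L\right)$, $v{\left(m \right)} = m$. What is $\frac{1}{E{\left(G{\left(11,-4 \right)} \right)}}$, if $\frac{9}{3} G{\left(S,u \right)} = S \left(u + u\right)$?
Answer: $\frac{9}{43964} \approx 0.00020471$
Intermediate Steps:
$G{\left(S,u \right)} = \frac{2 S u}{3}$ ($G{\left(S,u \right)} = \frac{S \left(u + u\right)}{3} = \frac{S 2 u}{3} = \frac{2 S u}{3}$)
$E{\left(L \right)} = -4 + 2 L \left(-54 + L\right)$ ($E{\left(L \right)} = -4 + \left(L - 54\right) \left(L + L\right) = -4 + \left(-54 + L\right) 2 L = -4 + 2 L \left(-54 + L\right)$)
$\frac{1}{E{\left(G{\left(11,-4 \right)} \right)}} = \frac{1}{-4 - 108 \cdot \frac{2}{3} \cdot 11 \left(-4\right) + 2 \left(\frac{2}{3} \cdot 11 \left(-4\right)\right)^{2}} = \frac{1}{-4 - -3168 + 2 \left(- \frac{88}{3}\right)^{2}} = \frac{1}{-4 + 3168 + 2 \cdot \frac{7744}{9}} = \frac{1}{-4 + 3168 + \frac{15488}{9}} = \frac{1}{\frac{43964}{9}} = \frac{9}{43964}$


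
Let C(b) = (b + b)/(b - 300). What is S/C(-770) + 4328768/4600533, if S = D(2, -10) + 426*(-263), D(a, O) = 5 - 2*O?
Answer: -716084677703/9201066 ≈ -77826.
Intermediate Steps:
C(b) = 2*b/(-300 + b) (C(b) = (2*b)/(-300 + b) = 2*b/(-300 + b))
S = -112013 (S = (5 - 2*(-10)) + 426*(-263) = (5 + 20) - 112038 = 25 - 112038 = -112013)
S/C(-770) + 4328768/4600533 = -112013/(2*(-770)/(-300 - 770)) + 4328768/4600533 = -112013/(2*(-770)/(-1070)) + 4328768*(1/4600533) = -112013/(2*(-770)*(-1/1070)) + 4328768/4600533 = -112013/154/107 + 4328768/4600533 = -112013*107/154 + 4328768/4600533 = -1089581/14 + 4328768/4600533 = -716084677703/9201066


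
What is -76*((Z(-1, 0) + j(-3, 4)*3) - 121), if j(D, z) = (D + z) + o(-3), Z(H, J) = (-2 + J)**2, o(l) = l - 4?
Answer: 10260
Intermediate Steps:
o(l) = -4 + l
j(D, z) = -7 + D + z (j(D, z) = (D + z) + (-4 - 3) = (D + z) - 7 = -7 + D + z)
-76*((Z(-1, 0) + j(-3, 4)*3) - 121) = -76*(((-2 + 0)**2 + (-7 - 3 + 4)*3) - 121) = -76*(((-2)**2 - 6*3) - 121) = -76*((4 - 18) - 121) = -76*(-14 - 121) = -76*(-135) = 10260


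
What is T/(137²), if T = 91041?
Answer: 91041/18769 ≈ 4.8506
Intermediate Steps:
T/(137²) = 91041/(137²) = 91041/18769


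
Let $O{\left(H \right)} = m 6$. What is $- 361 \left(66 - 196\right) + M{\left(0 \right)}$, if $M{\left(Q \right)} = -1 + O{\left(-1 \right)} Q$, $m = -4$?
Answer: $46929$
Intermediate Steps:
$O{\left(H \right)} = -24$ ($O{\left(H \right)} = \left(-4\right) 6 = -24$)
$M{\left(Q \right)} = -1 - 24 Q$
$- 361 \left(66 - 196\right) + M{\left(0 \right)} = - 361 \left(66 - 196\right) - 1 = - 361 \left(66 - 196\right) + \left(-1 + 0\right) = \left(-361\right) \left(-130\right) - 1 = 46930 - 1 = 46929$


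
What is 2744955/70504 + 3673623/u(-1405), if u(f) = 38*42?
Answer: 3135548383/1339576 ≈ 2340.7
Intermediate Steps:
u(f) = 1596
2744955/70504 + 3673623/u(-1405) = 2744955/70504 + 3673623/1596 = 2744955*(1/70504) + 3673623*(1/1596) = 2744955/70504 + 1224541/532 = 3135548383/1339576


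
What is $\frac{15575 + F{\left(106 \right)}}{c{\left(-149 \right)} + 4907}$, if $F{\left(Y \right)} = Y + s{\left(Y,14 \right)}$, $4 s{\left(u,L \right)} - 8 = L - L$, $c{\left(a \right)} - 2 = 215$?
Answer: $\frac{15683}{5124} \approx 3.0607$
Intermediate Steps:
$c{\left(a \right)} = 217$ ($c{\left(a \right)} = 2 + 215 = 217$)
$s{\left(u,L \right)} = 2$ ($s{\left(u,L \right)} = 2 + \frac{L - L}{4} = 2 + \frac{1}{4} \cdot 0 = 2 + 0 = 2$)
$F{\left(Y \right)} = 2 + Y$ ($F{\left(Y \right)} = Y + 2 = 2 + Y$)
$\frac{15575 + F{\left(106 \right)}}{c{\left(-149 \right)} + 4907} = \frac{15575 + \left(2 + 106\right)}{217 + 4907} = \frac{15575 + 108}{5124} = 15683 \cdot \frac{1}{5124} = \frac{15683}{5124}$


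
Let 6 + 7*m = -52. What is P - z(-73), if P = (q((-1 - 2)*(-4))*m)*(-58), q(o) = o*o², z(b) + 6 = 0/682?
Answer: 5813034/7 ≈ 8.3043e+5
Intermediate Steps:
z(b) = -6 (z(b) = -6 + 0/682 = -6 + 0*(1/682) = -6 + 0 = -6)
m = -58/7 (m = -6/7 + (⅐)*(-52) = -6/7 - 52/7 = -58/7 ≈ -8.2857)
q(o) = o³
P = 5812992/7 (P = (((-1 - 2)*(-4))³*(-58/7))*(-58) = ((-3*(-4))³*(-58/7))*(-58) = (12³*(-58/7))*(-58) = (1728*(-58/7))*(-58) = -100224/7*(-58) = 5812992/7 ≈ 8.3043e+5)
P - z(-73) = 5812992/7 - 1*(-6) = 5812992/7 + 6 = 5813034/7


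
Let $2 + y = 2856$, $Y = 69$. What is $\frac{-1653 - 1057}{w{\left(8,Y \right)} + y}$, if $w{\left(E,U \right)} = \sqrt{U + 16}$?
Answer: $- \frac{7734340}{8145231} + \frac{2710 \sqrt{85}}{8145231} \approx -0.94649$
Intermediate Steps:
$y = 2854$ ($y = -2 + 2856 = 2854$)
$w{\left(E,U \right)} = \sqrt{16 + U}$
$\frac{-1653 - 1057}{w{\left(8,Y \right)} + y} = \frac{-1653 - 1057}{\sqrt{16 + 69} + 2854} = - \frac{2710}{\sqrt{85} + 2854} = - \frac{2710}{2854 + \sqrt{85}}$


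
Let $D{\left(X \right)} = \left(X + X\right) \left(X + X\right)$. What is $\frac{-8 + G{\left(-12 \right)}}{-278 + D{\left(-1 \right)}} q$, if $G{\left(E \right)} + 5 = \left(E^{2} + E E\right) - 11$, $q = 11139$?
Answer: $- \frac{1470348}{137} \approx -10732.0$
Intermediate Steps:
$G{\left(E \right)} = -16 + 2 E^{2}$ ($G{\left(E \right)} = -5 - \left(11 - E^{2} - E E\right) = -5 + \left(\left(E^{2} + E^{2}\right) - 11\right) = -5 + \left(2 E^{2} - 11\right) = -5 + \left(-11 + 2 E^{2}\right) = -16 + 2 E^{2}$)
$D{\left(X \right)} = 4 X^{2}$ ($D{\left(X \right)} = 2 X 2 X = 4 X^{2}$)
$\frac{-8 + G{\left(-12 \right)}}{-278 + D{\left(-1 \right)}} q = \frac{-8 - \left(16 - 2 \left(-12\right)^{2}\right)}{-278 + 4 \left(-1\right)^{2}} \cdot 11139 = \frac{-8 + \left(-16 + 2 \cdot 144\right)}{-278 + 4 \cdot 1} \cdot 11139 = \frac{-8 + \left(-16 + 288\right)}{-278 + 4} \cdot 11139 = \frac{-8 + 272}{-274} \cdot 11139 = 264 \left(- \frac{1}{274}\right) 11139 = \left(- \frac{132}{137}\right) 11139 = - \frac{1470348}{137}$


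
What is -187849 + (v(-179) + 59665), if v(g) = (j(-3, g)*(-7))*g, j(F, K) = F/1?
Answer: -131943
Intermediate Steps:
j(F, K) = F (j(F, K) = F*1 = F)
v(g) = 21*g (v(g) = (-3*(-7))*g = 21*g)
-187849 + (v(-179) + 59665) = -187849 + (21*(-179) + 59665) = -187849 + (-3759 + 59665) = -187849 + 55906 = -131943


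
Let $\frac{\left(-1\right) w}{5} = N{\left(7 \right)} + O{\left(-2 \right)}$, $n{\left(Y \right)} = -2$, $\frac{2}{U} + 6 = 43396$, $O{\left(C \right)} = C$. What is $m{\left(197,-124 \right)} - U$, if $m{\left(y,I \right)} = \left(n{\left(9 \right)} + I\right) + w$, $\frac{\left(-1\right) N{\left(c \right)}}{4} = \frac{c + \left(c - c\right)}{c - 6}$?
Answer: $\frac{520679}{21695} \approx 24.0$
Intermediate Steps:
$U = \frac{1}{21695}$ ($U = \frac{2}{-6 + 43396} = \frac{2}{43390} = 2 \cdot \frac{1}{43390} = \frac{1}{21695} \approx 4.6094 \cdot 10^{-5}$)
$N{\left(c \right)} = - \frac{4 c}{-6 + c}$ ($N{\left(c \right)} = - 4 \frac{c + \left(c - c\right)}{c - 6} = - 4 \frac{c + 0}{-6 + c} = - 4 \frac{c}{-6 + c} = - \frac{4 c}{-6 + c}$)
$w = 150$ ($w = - 5 \left(\left(-4\right) 7 \frac{1}{-6 + 7} - 2\right) = - 5 \left(\left(-4\right) 7 \cdot 1^{-1} - 2\right) = - 5 \left(\left(-4\right) 7 \cdot 1 - 2\right) = - 5 \left(-28 - 2\right) = \left(-5\right) \left(-30\right) = 150$)
$m{\left(y,I \right)} = 148 + I$ ($m{\left(y,I \right)} = \left(-2 + I\right) + 150 = 148 + I$)
$m{\left(197,-124 \right)} - U = \left(148 - 124\right) - \frac{1}{21695} = 24 - \frac{1}{21695} = \frac{520679}{21695}$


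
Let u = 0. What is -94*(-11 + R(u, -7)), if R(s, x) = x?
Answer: 1692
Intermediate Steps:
-94*(-11 + R(u, -7)) = -94*(-11 - 7) = -94*(-18) = 1692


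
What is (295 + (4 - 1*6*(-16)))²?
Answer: 156025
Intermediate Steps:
(295 + (4 - 1*6*(-16)))² = (295 + (4 - 6*(-16)))² = (295 + (4 + 96))² = (295 + 100)² = 395² = 156025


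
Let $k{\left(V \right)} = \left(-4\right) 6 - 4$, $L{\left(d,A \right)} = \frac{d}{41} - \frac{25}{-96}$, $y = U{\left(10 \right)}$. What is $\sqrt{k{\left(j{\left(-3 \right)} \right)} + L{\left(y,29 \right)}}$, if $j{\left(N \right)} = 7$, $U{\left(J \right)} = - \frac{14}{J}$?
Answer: $\frac{i \sqrt{672302010}}{4920} \approx 5.2701 i$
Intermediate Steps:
$y = - \frac{7}{5}$ ($y = - \frac{14}{10} = \left(-14\right) \frac{1}{10} = - \frac{7}{5} \approx -1.4$)
$L{\left(d,A \right)} = \frac{25}{96} + \frac{d}{41}$ ($L{\left(d,A \right)} = d \frac{1}{41} - - \frac{25}{96} = \frac{d}{41} + \frac{25}{96} = \frac{25}{96} + \frac{d}{41}$)
$k{\left(V \right)} = -28$ ($k{\left(V \right)} = -24 - 4 = -28$)
$\sqrt{k{\left(j{\left(-3 \right)} \right)} + L{\left(y,29 \right)}} = \sqrt{-28 + \left(\frac{25}{96} + \frac{1}{41} \left(- \frac{7}{5}\right)\right)} = \sqrt{-28 + \left(\frac{25}{96} - \frac{7}{205}\right)} = \sqrt{-28 + \frac{4453}{19680}} = \sqrt{- \frac{546587}{19680}} = \frac{i \sqrt{672302010}}{4920}$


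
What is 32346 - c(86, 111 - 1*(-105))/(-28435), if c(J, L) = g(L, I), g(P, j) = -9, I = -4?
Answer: 919758501/28435 ≈ 32346.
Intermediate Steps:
c(J, L) = -9
32346 - c(86, 111 - 1*(-105))/(-28435) = 32346 - (-9)/(-28435) = 32346 - (-9)*(-1)/28435 = 32346 - 1*9/28435 = 32346 - 9/28435 = 919758501/28435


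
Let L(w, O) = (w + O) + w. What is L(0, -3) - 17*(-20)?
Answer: 337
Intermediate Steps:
L(w, O) = O + 2*w (L(w, O) = (O + w) + w = O + 2*w)
L(0, -3) - 17*(-20) = (-3 + 2*0) - 17*(-20) = (-3 + 0) + 340 = -3 + 340 = 337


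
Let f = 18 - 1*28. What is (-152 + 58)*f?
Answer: 940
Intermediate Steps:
f = -10 (f = 18 - 28 = -10)
(-152 + 58)*f = (-152 + 58)*(-10) = -94*(-10) = 940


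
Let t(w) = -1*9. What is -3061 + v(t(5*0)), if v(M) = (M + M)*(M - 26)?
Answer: -2431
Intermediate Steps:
t(w) = -9
v(M) = 2*M*(-26 + M) (v(M) = (2*M)*(-26 + M) = 2*M*(-26 + M))
-3061 + v(t(5*0)) = -3061 + 2*(-9)*(-26 - 9) = -3061 + 2*(-9)*(-35) = -3061 + 630 = -2431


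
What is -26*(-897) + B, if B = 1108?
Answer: 24430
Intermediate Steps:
-26*(-897) + B = -26*(-897) + 1108 = 23322 + 1108 = 24430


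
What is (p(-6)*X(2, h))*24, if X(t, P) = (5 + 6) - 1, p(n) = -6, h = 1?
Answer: -1440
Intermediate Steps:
X(t, P) = 10 (X(t, P) = 11 - 1 = 10)
(p(-6)*X(2, h))*24 = -6*10*24 = -60*24 = -1440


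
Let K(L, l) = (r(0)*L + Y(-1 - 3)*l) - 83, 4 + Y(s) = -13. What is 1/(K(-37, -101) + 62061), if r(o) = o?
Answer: 1/63695 ≈ 1.5700e-5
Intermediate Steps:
Y(s) = -17 (Y(s) = -4 - 13 = -17)
K(L, l) = -83 - 17*l (K(L, l) = (0*L - 17*l) - 83 = (0 - 17*l) - 83 = -17*l - 83 = -83 - 17*l)
1/(K(-37, -101) + 62061) = 1/((-83 - 17*(-101)) + 62061) = 1/((-83 + 1717) + 62061) = 1/(1634 + 62061) = 1/63695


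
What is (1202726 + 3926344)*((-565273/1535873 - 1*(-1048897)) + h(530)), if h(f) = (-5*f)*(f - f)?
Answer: 92840317328645040/17257 ≈ 5.3799e+12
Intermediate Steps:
h(f) = 0 (h(f) = -5*f*0 = 0)
(1202726 + 3926344)*((-565273/1535873 - 1*(-1048897)) + h(530)) = (1202726 + 3926344)*((-565273/1535873 - 1*(-1048897)) + 0) = 5129070*((-565273*1/1535873 + 1048897) + 0) = 5129070*((-565273/1535873 + 1048897) + 0) = 5129070*(1610972016808/1535873 + 0) = 5129070*(1610972016808/1535873) = 92840317328645040/17257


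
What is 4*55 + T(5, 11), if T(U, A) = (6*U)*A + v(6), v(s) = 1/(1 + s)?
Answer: 3851/7 ≈ 550.14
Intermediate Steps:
T(U, A) = 1/7 + 6*A*U (T(U, A) = (6*U)*A + 1/(1 + 6) = 6*A*U + 1/7 = 1/7 + 6*A*U)
4*55 + T(5, 11) = 4*55 + (1/7 + 6*11*5) = 220 + (1/7 + 330) = 220 + 2311/7 = 3851/7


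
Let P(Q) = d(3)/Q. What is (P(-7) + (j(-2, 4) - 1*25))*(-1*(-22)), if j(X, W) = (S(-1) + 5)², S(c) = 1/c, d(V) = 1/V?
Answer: -4180/21 ≈ -199.05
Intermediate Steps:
d(V) = 1/V
j(X, W) = 16 (j(X, W) = (1/(-1) + 5)² = (-1 + 5)² = 4² = 16)
P(Q) = 1/(3*Q)
(P(-7) + (j(-2, 4) - 1*25))*(-1*(-22)) = ((⅓)/(-7) + (16 - 1*25))*(-1*(-22)) = ((⅓)*(-⅐) + (16 - 25))*22 = (-1/21 - 9)*22 = -190/21*22 = -4180/21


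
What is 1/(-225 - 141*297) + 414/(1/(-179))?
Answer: -8055470413/108702 ≈ -74106.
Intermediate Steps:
1/(-225 - 141*297) + 414/(1/(-179)) = (1/297)/(-366) + 414/(-1/179) = -1/366*1/297 + 414*(-179) = -1/108702 - 74106 = -8055470413/108702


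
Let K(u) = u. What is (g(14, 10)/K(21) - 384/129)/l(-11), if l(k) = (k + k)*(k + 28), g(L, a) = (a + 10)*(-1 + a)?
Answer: -842/56287 ≈ -0.014959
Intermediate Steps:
g(L, a) = (-1 + a)*(10 + a) (g(L, a) = (10 + a)*(-1 + a) = (-1 + a)*(10 + a))
l(k) = 2*k*(28 + k) (l(k) = (2*k)*(28 + k) = 2*k*(28 + k))
(g(14, 10)/K(21) - 384/129)/l(-11) = ((-10 + 10² + 9*10)/21 - 384/129)/((2*(-11)*(28 - 11))) = ((-10 + 100 + 90)*(1/21) - 384*1/129)/((2*(-11)*17)) = (180*(1/21) - 128/43)/(-374) = (60/7 - 128/43)*(-1/374) = (1684/301)*(-1/374) = -842/56287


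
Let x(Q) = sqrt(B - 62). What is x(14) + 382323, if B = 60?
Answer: 382323 + I*sqrt(2) ≈ 3.8232e+5 + 1.4142*I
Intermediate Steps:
x(Q) = I*sqrt(2) (x(Q) = sqrt(60 - 62) = sqrt(-2) = I*sqrt(2))
x(14) + 382323 = I*sqrt(2) + 382323 = 382323 + I*sqrt(2)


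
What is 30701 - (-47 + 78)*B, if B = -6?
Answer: 30887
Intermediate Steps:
30701 - (-47 + 78)*B = 30701 - (-47 + 78)*(-6) = 30701 - 31*(-6) = 30701 - 1*(-186) = 30701 + 186 = 30887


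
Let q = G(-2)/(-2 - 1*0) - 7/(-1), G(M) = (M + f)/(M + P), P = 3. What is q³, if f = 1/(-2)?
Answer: 35937/64 ≈ 561.52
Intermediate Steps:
f = -½ (f = 1*(-½) = -½ ≈ -0.50000)
G(M) = (-½ + M)/(3 + M) (G(M) = (M - ½)/(M + 3) = (-½ + M)/(3 + M))
q = 33/4 (q = ((-½ - 2)/(3 - 2))/(-2 - 1*0) - 7/(-1) = (-5/2/1)/(-2 + 0) - 7*(-1) = (1*(-5/2))/(-2) + 7 = -5/2*(-½) + 7 = 5/4 + 7 = 33/4 ≈ 8.2500)
q³ = (33/4)³ = 35937/64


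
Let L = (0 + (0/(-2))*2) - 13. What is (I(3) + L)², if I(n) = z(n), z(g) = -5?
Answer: 324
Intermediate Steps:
I(n) = -5
L = -13 (L = (0 + (0*(-½))*2) - 13 = (0 + 0*2) - 13 = (0 + 0) - 13 = 0 - 13 = -13)
(I(3) + L)² = (-5 - 13)² = (-18)² = 324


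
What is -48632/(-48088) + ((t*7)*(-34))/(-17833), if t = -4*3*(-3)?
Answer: 9406415/6305539 ≈ 1.4918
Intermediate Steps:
t = 36 (t = -12*(-3) = 36)
-48632/(-48088) + ((t*7)*(-34))/(-17833) = -48632/(-48088) + ((36*7)*(-34))/(-17833) = -48632*(-1/48088) + (252*(-34))*(-1/17833) = 6079/6011 - 8568*(-1/17833) = 6079/6011 + 504/1049 = 9406415/6305539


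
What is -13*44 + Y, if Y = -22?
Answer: -594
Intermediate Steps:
-13*44 + Y = -13*44 - 22 = -572 - 22 = -594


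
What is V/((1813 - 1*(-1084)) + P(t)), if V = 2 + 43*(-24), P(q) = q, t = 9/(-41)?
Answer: -21115/59384 ≈ -0.35557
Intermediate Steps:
t = -9/41 (t = 9*(-1/41) = -9/41 ≈ -0.21951)
V = -1030 (V = 2 - 1032 = -1030)
V/((1813 - 1*(-1084)) + P(t)) = -1030/((1813 - 1*(-1084)) - 9/41) = -1030/((1813 + 1084) - 9/41) = -1030/(2897 - 9/41) = -1030/118768/41 = -1030*41/118768 = -21115/59384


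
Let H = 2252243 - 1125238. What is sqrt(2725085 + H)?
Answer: 3*sqrt(428010) ≈ 1962.7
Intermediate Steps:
H = 1127005
sqrt(2725085 + H) = sqrt(2725085 + 1127005) = sqrt(3852090) = 3*sqrt(428010)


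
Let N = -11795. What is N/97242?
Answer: -11795/97242 ≈ -0.12130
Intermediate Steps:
N/97242 = -11795/97242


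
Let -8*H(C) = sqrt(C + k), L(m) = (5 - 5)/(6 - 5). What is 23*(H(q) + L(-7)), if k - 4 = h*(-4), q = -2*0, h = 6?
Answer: -23*I*sqrt(5)/4 ≈ -12.857*I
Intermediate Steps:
L(m) = 0 (L(m) = 0/1 = 0*1 = 0)
q = 0
k = -20 (k = 4 + 6*(-4) = 4 - 24 = -20)
H(C) = -sqrt(-20 + C)/8 (H(C) = -sqrt(C - 20)/8 = -sqrt(-20 + C)/8)
23*(H(q) + L(-7)) = 23*(-sqrt(-20 + 0)/8 + 0) = 23*(-I*sqrt(5)/4 + 0) = 23*(-I*sqrt(5)/4) = -23*I*sqrt(5)/4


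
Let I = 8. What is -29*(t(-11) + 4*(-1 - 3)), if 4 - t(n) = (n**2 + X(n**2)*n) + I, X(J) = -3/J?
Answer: 45066/11 ≈ 4096.9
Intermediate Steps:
t(n) = -4 - n**2 + 3/n (t(n) = 4 - ((n**2 + (-3/n**2)*n) + 8) = 4 - ((n**2 - 3/n) + 8) = 4 - (8 + n**2 - 3/n) = 4 + (-8 - n**2 + 3/n) = -4 - n**2 + 3/n)
-29*(t(-11) + 4*(-1 - 3)) = -29*((-4 - 1*(-11)**2 + 3/(-11)) + 4*(-1 - 3)) = -29*((-4 - 1*121 + 3*(-1/11)) + 4*(-4)) = -29*((-4 - 121 - 3/11) - 16) = -29*(-1378/11 - 16) = -29*(-1554/11) = 45066/11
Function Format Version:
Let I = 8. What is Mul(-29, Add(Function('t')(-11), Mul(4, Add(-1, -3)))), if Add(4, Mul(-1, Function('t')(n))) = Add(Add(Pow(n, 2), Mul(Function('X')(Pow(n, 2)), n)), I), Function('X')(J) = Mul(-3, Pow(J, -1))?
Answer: Rational(45066, 11) ≈ 4096.9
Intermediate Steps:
Function('t')(n) = Add(-4, Mul(-1, Pow(n, 2)), Mul(3, Pow(n, -1))) (Function('t')(n) = Add(4, Mul(-1, Add(Add(Pow(n, 2), Mul(Mul(-3, Pow(Pow(n, 2), -1)), n)), 8))) = Add(4, Mul(-1, Add(Add(Pow(n, 2), Mul(Mul(-3, Pow(n, -2)), n)), 8))) = Add(4, Mul(-1, Add(Add(Pow(n, 2), Mul(-3, Pow(n, -1))), 8))) = Add(4, Mul(-1, Add(8, Pow(n, 2), Mul(-3, Pow(n, -1))))) = Add(4, Add(-8, Mul(-1, Pow(n, 2)), Mul(3, Pow(n, -1)))) = Add(-4, Mul(-1, Pow(n, 2)), Mul(3, Pow(n, -1))))
Mul(-29, Add(Function('t')(-11), Mul(4, Add(-1, -3)))) = Mul(-29, Add(Add(-4, Mul(-1, Pow(-11, 2)), Mul(3, Pow(-11, -1))), Mul(4, Add(-1, -3)))) = Mul(-29, Add(Add(-4, Mul(-1, 121), Mul(3, Rational(-1, 11))), Mul(4, -4))) = Mul(-29, Add(Add(-4, -121, Rational(-3, 11)), -16)) = Mul(-29, Add(Rational(-1378, 11), -16)) = Mul(-29, Rational(-1554, 11)) = Rational(45066, 11)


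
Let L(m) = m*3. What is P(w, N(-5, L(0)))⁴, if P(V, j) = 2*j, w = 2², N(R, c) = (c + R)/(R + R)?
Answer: 1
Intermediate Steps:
L(m) = 3*m
N(R, c) = (R + c)/(2*R) (N(R, c) = (R + c)/((2*R)) = (R + c)*(1/(2*R)) = (R + c)/(2*R))
w = 4
P(w, N(-5, L(0)))⁴ = (2*((½)*(-5 + 3*0)/(-5)))⁴ = (2*((½)*(-⅕)*(-5 + 0)))⁴ = (2*((½)*(-⅕)*(-5)))⁴ = (2*(½))⁴ = 1⁴ = 1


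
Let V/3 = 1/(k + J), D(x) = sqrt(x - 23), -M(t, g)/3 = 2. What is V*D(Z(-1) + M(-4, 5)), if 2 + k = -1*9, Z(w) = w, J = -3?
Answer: -3*I*sqrt(30)/14 ≈ -1.1737*I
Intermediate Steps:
k = -11 (k = -2 - 1*9 = -2 - 9 = -11)
M(t, g) = -6 (M(t, g) = -3*2 = -6)
D(x) = sqrt(-23 + x)
V = -3/14 (V = 3/(-11 - 3) = 3/(-14) = 3*(-1/14) = -3/14 ≈ -0.21429)
V*D(Z(-1) + M(-4, 5)) = -3*sqrt(-23 + (-1 - 6))/14 = -3*sqrt(-23 - 7)/14 = -3*I*sqrt(30)/14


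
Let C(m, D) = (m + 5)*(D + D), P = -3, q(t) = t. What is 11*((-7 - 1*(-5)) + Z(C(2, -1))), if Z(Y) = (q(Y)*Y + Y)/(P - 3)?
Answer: -1067/3 ≈ -355.67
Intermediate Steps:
C(m, D) = 2*D*(5 + m) (C(m, D) = (5 + m)*(2*D) = 2*D*(5 + m))
Z(Y) = -Y/6 - Y**2/6 (Z(Y) = (Y*Y + Y)/(-3 - 3) = (Y**2 + Y)/(-6) = (Y + Y**2)*(-1/6) = -Y/6 - Y**2/6)
11*((-7 - 1*(-5)) + Z(C(2, -1))) = 11*((-7 - 1*(-5)) - 2*(-1)*(5 + 2)*(1 + 2*(-1)*(5 + 2))/6) = 11*((-7 + 5) - 2*(-1)*7*(1 + 2*(-1)*7)/6) = 11*(-2 - 1/6*(-14)*(1 - 14)) = 11*(-2 - 1/6*(-14)*(-13)) = 11*(-2 - 91/3) = 11*(-97/3) = -1067/3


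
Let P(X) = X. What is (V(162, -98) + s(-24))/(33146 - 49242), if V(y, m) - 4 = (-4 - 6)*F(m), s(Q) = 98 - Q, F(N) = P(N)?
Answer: -553/8048 ≈ -0.068713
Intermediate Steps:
F(N) = N
V(y, m) = 4 - 10*m (V(y, m) = 4 + (-4 - 6)*m = 4 - 10*m)
(V(162, -98) + s(-24))/(33146 - 49242) = ((4 - 10*(-98)) + (98 - 1*(-24)))/(33146 - 49242) = ((4 + 980) + (98 + 24))/(-16096) = (984 + 122)*(-1/16096) = 1106*(-1/16096) = -553/8048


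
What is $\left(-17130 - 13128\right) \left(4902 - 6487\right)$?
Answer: $47958930$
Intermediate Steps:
$\left(-17130 - 13128\right) \left(4902 - 6487\right) = \left(-17130 + \left(-15379 + 2251\right)\right) \left(-1585\right) = \left(-17130 - 13128\right) \left(-1585\right) = \left(-30258\right) \left(-1585\right) = 47958930$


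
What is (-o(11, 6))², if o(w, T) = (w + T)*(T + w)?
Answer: 83521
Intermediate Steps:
o(w, T) = (T + w)² (o(w, T) = (T + w)*(T + w) = (T + w)²)
(-o(11, 6))² = (-(6 + 11)²)² = (-1*17²)² = (-1*289)² = (-289)² = 83521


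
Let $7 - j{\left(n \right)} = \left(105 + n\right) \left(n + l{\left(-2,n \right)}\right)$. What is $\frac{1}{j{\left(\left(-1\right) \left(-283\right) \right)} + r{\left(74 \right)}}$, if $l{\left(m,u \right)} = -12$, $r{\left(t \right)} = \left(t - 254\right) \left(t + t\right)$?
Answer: $- \frac{1}{131781} \approx -7.5883 \cdot 10^{-6}$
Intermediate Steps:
$r{\left(t \right)} = 2 t \left(-254 + t\right)$ ($r{\left(t \right)} = \left(-254 + t\right) 2 t = 2 t \left(-254 + t\right)$)
$j{\left(n \right)} = 7 - \left(-12 + n\right) \left(105 + n\right)$ ($j{\left(n \right)} = 7 - \left(105 + n\right) \left(n - 12\right) = 7 - \left(105 + n\right) \left(-12 + n\right) = 7 - \left(-12 + n\right) \left(105 + n\right)$)
$\frac{1}{j{\left(\left(-1\right) \left(-283\right) \right)} + r{\left(74 \right)}} = \frac{1}{\left(1267 - \left(\left(-1\right) \left(-283\right)\right)^{2} - 93 \left(\left(-1\right) \left(-283\right)\right)\right) + 2 \cdot 74 \left(-254 + 74\right)} = \frac{1}{\left(1267 - 283^{2} - 26319\right) + 2 \cdot 74 \left(-180\right)} = \frac{1}{\left(1267 - 80089 - 26319\right) - 26640} = \frac{1}{-105141 - 26640} = \frac{1}{-131781} = - \frac{1}{131781}$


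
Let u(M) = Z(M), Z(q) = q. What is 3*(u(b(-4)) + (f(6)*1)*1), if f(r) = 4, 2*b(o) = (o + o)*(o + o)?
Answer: 108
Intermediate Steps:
b(o) = 2*o² (b(o) = ((o + o)*(o + o))/2 = ((2*o)*(2*o))/2 = (4*o²)/2 = 2*o²)
u(M) = M
3*(u(b(-4)) + (f(6)*1)*1) = 3*(2*(-4)² + (4*1)*1) = 3*(2*16 + 4*1) = 3*(32 + 4) = 3*36 = 108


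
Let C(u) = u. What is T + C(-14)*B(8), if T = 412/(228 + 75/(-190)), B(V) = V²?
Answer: -7733848/8649 ≈ -894.19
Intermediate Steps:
T = 15656/8649 (T = 412/(228 + 75*(-1/190)) = 412/(228 - 15/38) = 412/(8649/38) = 412*(38/8649) = 15656/8649 ≈ 1.8102)
T + C(-14)*B(8) = 15656/8649 - 14*8² = 15656/8649 - 14*64 = 15656/8649 - 896 = -7733848/8649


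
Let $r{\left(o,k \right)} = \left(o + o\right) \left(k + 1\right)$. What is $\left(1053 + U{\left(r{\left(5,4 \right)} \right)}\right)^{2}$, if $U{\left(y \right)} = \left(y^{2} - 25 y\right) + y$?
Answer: $5536609$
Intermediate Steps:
$r{\left(o,k \right)} = 2 o \left(1 + k\right)$
$U{\left(y \right)} = y^{2} - 24 y$
$\left(1053 + U{\left(r{\left(5,4 \right)} \right)}\right)^{2} = \left(1053 + 2 \cdot 5 \left(1 + 4\right) \left(-24 + 2 \cdot 5 \left(1 + 4\right)\right)\right)^{2} = \left(1053 + 2 \cdot 5 \cdot 5 \left(-24 + 2 \cdot 5 \cdot 5\right)\right)^{2} = \left(1053 + 50 \left(-24 + 50\right)\right)^{2} = \left(1053 + 50 \cdot 26\right)^{2} = \left(1053 + 1300\right)^{2} = 2353^{2} = 5536609$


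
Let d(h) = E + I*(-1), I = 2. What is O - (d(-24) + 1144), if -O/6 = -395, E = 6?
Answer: 1222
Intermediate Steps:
O = 2370 (O = -6*(-395) = 2370)
d(h) = 4 (d(h) = 6 + 2*(-1) = 6 - 2 = 4)
O - (d(-24) + 1144) = 2370 - (4 + 1144) = 2370 - 1*1148 = 2370 - 1148 = 1222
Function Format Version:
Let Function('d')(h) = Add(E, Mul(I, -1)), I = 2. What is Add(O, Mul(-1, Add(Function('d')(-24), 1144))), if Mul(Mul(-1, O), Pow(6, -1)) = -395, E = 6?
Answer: 1222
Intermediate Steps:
O = 2370 (O = Mul(-6, -395) = 2370)
Function('d')(h) = 4 (Function('d')(h) = Add(6, Mul(2, -1)) = Add(6, -2) = 4)
Add(O, Mul(-1, Add(Function('d')(-24), 1144))) = Add(2370, Mul(-1, Add(4, 1144))) = Add(2370, Mul(-1, 1148)) = Add(2370, -1148) = 1222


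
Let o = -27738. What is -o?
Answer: 27738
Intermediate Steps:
-o = -1*(-27738) = 27738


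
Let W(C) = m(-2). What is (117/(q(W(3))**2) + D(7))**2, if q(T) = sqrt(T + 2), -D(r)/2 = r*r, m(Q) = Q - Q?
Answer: 6241/4 ≈ 1560.3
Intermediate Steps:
m(Q) = 0
W(C) = 0
D(r) = -2*r**2 (D(r) = -2*r*r = -2*r**2)
q(T) = sqrt(2 + T)
(117/(q(W(3))**2) + D(7))**2 = (117/((sqrt(2 + 0))**2) - 2*7**2)**2 = (117/((sqrt(2))**2) - 2*49)**2 = (117/2 - 98)**2 = (-79/2)**2 = 6241/4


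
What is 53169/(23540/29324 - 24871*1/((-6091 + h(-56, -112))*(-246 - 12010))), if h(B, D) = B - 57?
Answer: 2694322438632576/40662804449 ≈ 66260.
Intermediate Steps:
h(B, D) = -57 + B
53169/(23540/29324 - 24871*1/((-6091 + h(-56, -112))*(-246 - 12010))) = 53169/(23540/29324 - 24871*1/((-6091 + (-57 - 56))*(-246 - 12010))) = 53169/(23540*(1/29324) - 24871*(-1/(12256*(-6091 - 113)))) = 53169/(5885/7331 - 24871/((-12256*(-6204)))) = 53169/(5885/7331 - 24871/76036224) = 53169/(5885/7331 - 24871*1/76036224) = 53169/(5885/7331 - 2261/6912384) = 53169/(40662804449/50674687104) = 53169*(50674687104/40662804449) = 2694322438632576/40662804449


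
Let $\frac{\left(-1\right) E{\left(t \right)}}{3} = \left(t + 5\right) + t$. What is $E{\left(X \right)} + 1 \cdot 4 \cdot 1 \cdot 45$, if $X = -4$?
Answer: $189$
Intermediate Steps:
$E{\left(t \right)} = -15 - 6 t$ ($E{\left(t \right)} = - 3 \left(\left(t + 5\right) + t\right) = - 3 \left(\left(5 + t\right) + t\right) = - 3 \left(5 + 2 t\right) = -15 - 6 t$)
$E{\left(X \right)} + 1 \cdot 4 \cdot 1 \cdot 45 = \left(-15 - -24\right) + 1 \cdot 4 \cdot 1 \cdot 45 = \left(-15 + 24\right) + 4 \cdot 1 \cdot 45 = 9 + 4 \cdot 45 = 9 + 180 = 189$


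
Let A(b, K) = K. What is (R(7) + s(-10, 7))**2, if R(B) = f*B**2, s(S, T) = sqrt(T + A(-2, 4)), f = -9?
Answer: (-441 + sqrt(11))**2 ≈ 1.9157e+5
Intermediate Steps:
s(S, T) = sqrt(4 + T) (s(S, T) = sqrt(T + 4) = sqrt(4 + T))
R(B) = -9*B**2
(R(7) + s(-10, 7))**2 = (-9*7**2 + sqrt(4 + 7))**2 = (-9*49 + sqrt(11))**2 = (-441 + sqrt(11))**2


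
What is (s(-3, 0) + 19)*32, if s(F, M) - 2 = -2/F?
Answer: 2080/3 ≈ 693.33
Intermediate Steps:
s(F, M) = 2 - 2/F
(s(-3, 0) + 19)*32 = ((2 - 2/(-3)) + 19)*32 = ((2 - 2*(-⅓)) + 19)*32 = ((2 + ⅔) + 19)*32 = (8/3 + 19)*32 = (65/3)*32 = 2080/3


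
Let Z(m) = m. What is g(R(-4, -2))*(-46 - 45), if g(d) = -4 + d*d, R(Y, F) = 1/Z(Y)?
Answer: 5733/16 ≈ 358.31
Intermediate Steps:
R(Y, F) = 1/Y
g(d) = -4 + d**2
g(R(-4, -2))*(-46 - 45) = (-4 + (1/(-4))**2)*(-46 - 45) = (-4 + (-1/4)**2)*(-91) = (-4 + 1/16)*(-91) = -63/16*(-91) = 5733/16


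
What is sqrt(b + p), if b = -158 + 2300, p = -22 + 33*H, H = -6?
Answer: 31*sqrt(2) ≈ 43.841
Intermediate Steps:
p = -220 (p = -22 + 33*(-6) = -22 - 198 = -220)
b = 2142
sqrt(b + p) = sqrt(2142 - 220) = sqrt(1922) = 31*sqrt(2)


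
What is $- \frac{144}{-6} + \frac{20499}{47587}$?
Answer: $\frac{1162587}{47587} \approx 24.431$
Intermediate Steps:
$- \frac{144}{-6} + \frac{20499}{47587} = \left(-144\right) \left(- \frac{1}{6}\right) + 20499 \cdot \frac{1}{47587} = 24 + \frac{20499}{47587} = \frac{1162587}{47587}$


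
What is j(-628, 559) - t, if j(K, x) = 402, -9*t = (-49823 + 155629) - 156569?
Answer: -15715/3 ≈ -5238.3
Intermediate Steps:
t = 16921/3 (t = -((-49823 + 155629) - 156569)/9 = -(105806 - 156569)/9 = -⅑*(-50763) = 16921/3 ≈ 5640.3)
j(-628, 559) - t = 402 - 1*16921/3 = 402 - 16921/3 = -15715/3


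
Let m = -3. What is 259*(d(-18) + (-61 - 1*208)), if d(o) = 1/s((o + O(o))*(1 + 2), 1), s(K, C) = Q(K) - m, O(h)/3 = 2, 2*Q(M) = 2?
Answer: -278425/4 ≈ -69606.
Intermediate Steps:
Q(M) = 1 (Q(M) = (1/2)*2 = 1)
O(h) = 6 (O(h) = 3*2 = 6)
s(K, C) = 4 (s(K, C) = 1 - 1*(-3) = 1 + 3 = 4)
d(o) = 1/4
259*(d(-18) + (-61 - 1*208)) = 259*(1/4 + (-61 - 1*208)) = 259*(1/4 + (-61 - 208)) = 259*(1/4 - 269) = 259*(-1075/4) = -278425/4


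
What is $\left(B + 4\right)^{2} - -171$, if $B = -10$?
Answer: $207$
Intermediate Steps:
$\left(B + 4\right)^{2} - -171 = \left(-10 + 4\right)^{2} - -171 = \left(-6\right)^{2} + 171 = 36 + 171 = 207$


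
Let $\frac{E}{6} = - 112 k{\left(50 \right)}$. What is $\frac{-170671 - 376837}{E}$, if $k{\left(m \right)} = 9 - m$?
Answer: $- \frac{136877}{6888} \approx -19.872$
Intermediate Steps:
$E = 27552$ ($E = 6 \left(- 112 \left(9 - 50\right)\right) = 6 \left(\left(-112\right) \left(-41\right)\right) = 6 \cdot 4592 = 27552$)
$\frac{-170671 - 376837}{E} = \frac{-170671 - 376837}{27552} = \left(-170671 - 376837\right) \frac{1}{27552} = \left(-547508\right) \frac{1}{27552} = - \frac{136877}{6888}$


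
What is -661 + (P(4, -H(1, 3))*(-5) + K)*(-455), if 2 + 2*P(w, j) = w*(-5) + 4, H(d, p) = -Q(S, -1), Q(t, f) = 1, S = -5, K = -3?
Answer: -19771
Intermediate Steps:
H(d, p) = -1 (H(d, p) = -1*1 = -1)
P(w, j) = 1 - 5*w/2 (P(w, j) = -1 + (w*(-5) + 4)/2 = -1 + (-5*w + 4)/2 = -1 + (4 - 5*w)/2 = -1 + (2 - 5*w/2) = 1 - 5*w/2)
-661 + (P(4, -H(1, 3))*(-5) + K)*(-455) = -661 + ((1 - 5/2*4)*(-5) - 3)*(-455) = -661 + ((1 - 10)*(-5) - 3)*(-455) = -661 + (-9*(-5) - 3)*(-455) = -661 + (45 - 3)*(-455) = -661 + 42*(-455) = -661 - 19110 = -19771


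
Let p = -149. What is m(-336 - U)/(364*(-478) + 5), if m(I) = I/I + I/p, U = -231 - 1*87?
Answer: -167/25924063 ≈ -6.4419e-6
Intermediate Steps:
U = -318 (U = -231 - 87 = -318)
m(I) = 1 - I/149 (m(I) = I/I + I/(-149) = 1 + I*(-1/149) = 1 - I/149)
m(-336 - U)/(364*(-478) + 5) = (1 - (-336 - 1*(-318))/149)/(364*(-478) + 5) = (1 - (-336 + 318)/149)/(-173992 + 5) = (1 - 1/149*(-18))/(-173987) = (1 + 18/149)*(-1/173987) = (167/149)*(-1/173987) = -167/25924063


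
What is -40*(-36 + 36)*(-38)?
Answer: 0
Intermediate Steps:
-40*(-36 + 36)*(-38) = -40*0*(-38) = 0*(-38) = 0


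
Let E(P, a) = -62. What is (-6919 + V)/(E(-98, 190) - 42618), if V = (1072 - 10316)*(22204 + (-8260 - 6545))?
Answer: 13680655/8536 ≈ 1602.7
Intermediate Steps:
V = -68396356 (V = -9244*(22204 - 14805) = -9244*7399 = -68396356)
(-6919 + V)/(E(-98, 190) - 42618) = (-6919 - 68396356)/(-62 - 42618) = -68403275/(-42680) = -68403275*(-1/42680) = 13680655/8536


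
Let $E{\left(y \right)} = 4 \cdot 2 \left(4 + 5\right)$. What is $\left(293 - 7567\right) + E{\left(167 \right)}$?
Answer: $-7202$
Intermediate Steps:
$E{\left(y \right)} = 72$ ($E{\left(y \right)} = 8 \cdot 9 = 72$)
$\left(293 - 7567\right) + E{\left(167 \right)} = \left(293 - 7567\right) + 72 = -7274 + 72 = -7202$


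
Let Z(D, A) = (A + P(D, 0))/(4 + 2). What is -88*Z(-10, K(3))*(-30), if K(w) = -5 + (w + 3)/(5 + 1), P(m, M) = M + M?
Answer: -1760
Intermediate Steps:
P(m, M) = 2*M
K(w) = -9/2 + w/6 (K(w) = -5 + (3 + w)/6 = -5 + (3 + w)*(⅙) = -5 + (½ + w/6) = -9/2 + w/6)
Z(D, A) = A/6 (Z(D, A) = (A + 2*0)/(4 + 2) = (A + 0)/6 = A*(⅙) = A/6)
-88*Z(-10, K(3))*(-30) = -44*(-9/2 + (⅙)*3)/3*(-30) = -44*(-9/2 + ½)/3*(-30) = -44*(-4)/3*(-30) = -88*(-⅔)*(-30) = (176/3)*(-30) = -1760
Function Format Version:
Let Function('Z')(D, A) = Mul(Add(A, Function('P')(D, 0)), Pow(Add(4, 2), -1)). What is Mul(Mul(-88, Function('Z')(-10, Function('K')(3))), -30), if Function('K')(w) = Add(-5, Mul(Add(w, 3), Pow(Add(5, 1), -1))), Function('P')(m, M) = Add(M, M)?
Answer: -1760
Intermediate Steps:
Function('P')(m, M) = Mul(2, M)
Function('K')(w) = Add(Rational(-9, 2), Mul(Rational(1, 6), w)) (Function('K')(w) = Add(-5, Mul(Add(3, w), Pow(6, -1))) = Add(-5, Mul(Add(3, w), Rational(1, 6))) = Add(-5, Add(Rational(1, 2), Mul(Rational(1, 6), w))) = Add(Rational(-9, 2), Mul(Rational(1, 6), w)))
Function('Z')(D, A) = Mul(Rational(1, 6), A) (Function('Z')(D, A) = Mul(Add(A, Mul(2, 0)), Pow(Add(4, 2), -1)) = Mul(Add(A, 0), Pow(6, -1)) = Mul(A, Rational(1, 6)) = Mul(Rational(1, 6), A))
Mul(Mul(-88, Function('Z')(-10, Function('K')(3))), -30) = Mul(Mul(-88, Mul(Rational(1, 6), Add(Rational(-9, 2), Mul(Rational(1, 6), 3)))), -30) = Mul(Mul(-88, Mul(Rational(1, 6), Add(Rational(-9, 2), Rational(1, 2)))), -30) = Mul(Mul(-88, Mul(Rational(1, 6), -4)), -30) = Mul(Mul(-88, Rational(-2, 3)), -30) = Mul(Rational(176, 3), -30) = -1760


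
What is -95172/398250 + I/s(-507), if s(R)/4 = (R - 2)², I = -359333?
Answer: -40288899163/68786005500 ≈ -0.58571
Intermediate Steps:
s(R) = 4*(-2 + R)² (s(R) = 4*(R - 2)² = 4*(-2 + R)²)
-95172/398250 + I/s(-507) = -95172/398250 - 359333*1/(4*(-2 - 507)²) = -95172*1/398250 - 359333/(4*(-509)²) = -15862/66375 - 359333/(4*259081) = -15862/66375 - 359333/1036324 = -40288899163/68786005500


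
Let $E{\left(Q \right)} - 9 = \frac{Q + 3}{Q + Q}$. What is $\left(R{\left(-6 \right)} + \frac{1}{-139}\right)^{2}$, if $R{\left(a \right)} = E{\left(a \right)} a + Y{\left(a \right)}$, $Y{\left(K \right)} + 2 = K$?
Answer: $\frac{311699025}{77284} \approx 4033.2$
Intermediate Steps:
$Y{\left(K \right)} = -2 + K$
$E{\left(Q \right)} = 9 + \frac{3 + Q}{2 Q}$ ($E{\left(Q \right)} = 9 + \frac{Q + 3}{Q + Q} = 9 + \frac{3 + Q}{2 Q}$)
$R{\left(a \right)} = - \frac{1}{2} + \frac{21 a}{2}$ ($R{\left(a \right)} = \frac{3 + 19 a}{2 a} a + \left(-2 + a\right) = \left(\frac{3}{2} + \frac{19 a}{2}\right) + \left(-2 + a\right) = - \frac{1}{2} + \frac{21 a}{2}$)
$\left(R{\left(-6 \right)} + \frac{1}{-139}\right)^{2} = \left(\left(- \frac{1}{2} + \frac{21}{2} \left(-6\right)\right) + \frac{1}{-139}\right)^{2} = \left(\left(- \frac{1}{2} - 63\right) - \frac{1}{139}\right)^{2} = \left(- \frac{127}{2} - \frac{1}{139}\right)^{2} = \left(- \frac{17655}{278}\right)^{2} = \frac{311699025}{77284}$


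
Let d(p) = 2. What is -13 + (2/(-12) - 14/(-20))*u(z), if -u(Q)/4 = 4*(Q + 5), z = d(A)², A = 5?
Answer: -449/5 ≈ -89.800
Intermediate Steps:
z = 4 (z = 2² = 4)
u(Q) = -80 - 16*Q (u(Q) = -16*(Q + 5) = -16*(5 + Q) = -4*(20 + 4*Q) = -80 - 16*Q)
-13 + (2/(-12) - 14/(-20))*u(z) = -13 + (2/(-12) - 14/(-20))*(-80 - 16*4) = -13 + (2*(-1/12) - 14*(-1/20))*(-80 - 64) = -13 + (-⅙ + 7/10)*(-144) = -13 + (8/15)*(-144) = -13 - 384/5 = -449/5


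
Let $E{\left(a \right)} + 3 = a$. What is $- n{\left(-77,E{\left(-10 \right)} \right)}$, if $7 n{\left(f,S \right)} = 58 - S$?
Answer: $- \frac{71}{7} \approx -10.143$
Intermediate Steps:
$E{\left(a \right)} = -3 + a$
$n{\left(f,S \right)} = \frac{58}{7} - \frac{S}{7}$ ($n{\left(f,S \right)} = \frac{58 - S}{7} = \frac{58}{7} - \frac{S}{7}$)
$- n{\left(-77,E{\left(-10 \right)} \right)} = - (\frac{58}{7} - \frac{-3 - 10}{7}) = - (\frac{58}{7} - - \frac{13}{7}) = - (\frac{58}{7} + \frac{13}{7}) = \left(-1\right) \frac{71}{7} = - \frac{71}{7}$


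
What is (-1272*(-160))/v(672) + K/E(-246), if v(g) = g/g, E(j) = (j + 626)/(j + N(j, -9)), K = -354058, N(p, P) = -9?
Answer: 16762239/38 ≈ 4.4111e+5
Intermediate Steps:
E(j) = (626 + j)/(-9 + j) (E(j) = (j + 626)/(j - 9) = (626 + j)/(-9 + j))
v(g) = 1
(-1272*(-160))/v(672) + K/E(-246) = -1272*(-160)/1 - 354058*(-9 - 246)/(626 - 246) = 203520*1 - 354058/(380/(-255)) = 203520 - 354058/((-1/255*380)) = 203520 - 354058/(-76/51) = 203520 - 354058*(-51/76) = 203520 + 9028479/38 = 16762239/38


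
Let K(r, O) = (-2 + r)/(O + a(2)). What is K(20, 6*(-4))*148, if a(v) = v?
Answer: -1332/11 ≈ -121.09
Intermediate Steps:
K(r, O) = (-2 + r)/(2 + O) (K(r, O) = (-2 + r)/(O + 2) = (-2 + r)/(2 + O))
K(20, 6*(-4))*148 = ((-2 + 20)/(2 + 6*(-4)))*148 = (18/(2 - 24))*148 = (18/(-22))*148 = -1/22*18*148 = -9/11*148 = -1332/11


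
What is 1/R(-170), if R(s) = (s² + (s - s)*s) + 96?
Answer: 1/28996 ≈ 3.4488e-5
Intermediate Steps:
R(s) = 96 + s² (R(s) = (s² + 0*s) + 96 = (s² + 0) + 96 = s² + 96 = 96 + s²)
1/R(-170) = 1/(96 + (-170)²) = 1/(96 + 28900) = 1/28996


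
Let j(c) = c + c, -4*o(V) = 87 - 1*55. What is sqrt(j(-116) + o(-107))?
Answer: 4*I*sqrt(15) ≈ 15.492*I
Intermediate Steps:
o(V) = -8 (o(V) = -(87 - 1*55)/4 = -(87 - 55)/4 = -1/4*32 = -8)
j(c) = 2*c
sqrt(j(-116) + o(-107)) = sqrt(2*(-116) - 8) = sqrt(-232 - 8) = sqrt(-240) = 4*I*sqrt(15)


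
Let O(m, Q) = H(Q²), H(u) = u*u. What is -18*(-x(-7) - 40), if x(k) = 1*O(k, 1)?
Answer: 738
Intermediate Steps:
H(u) = u²
O(m, Q) = Q⁴ (O(m, Q) = (Q²)² = Q⁴)
x(k) = 1 (x(k) = 1*1⁴ = 1*1 = 1)
-18*(-x(-7) - 40) = -18*(-1*1 - 40) = -18*(-1 - 40) = -18*(-41) = 738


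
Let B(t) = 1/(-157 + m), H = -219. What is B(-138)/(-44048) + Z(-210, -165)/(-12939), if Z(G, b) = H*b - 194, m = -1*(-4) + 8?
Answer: -229553716421/82640875440 ≈ -2.7777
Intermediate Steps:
m = 12 (m = 4 + 8 = 12)
Z(G, b) = -194 - 219*b (Z(G, b) = -219*b - 194 = -194 - 219*b)
B(t) = -1/145 (B(t) = 1/(-157 + 12) = 1/(-145) = -1/145)
B(-138)/(-44048) + Z(-210, -165)/(-12939) = -1/145/(-44048) + (-194 - 219*(-165))/(-12939) = -1/145*(-1/44048) + (-194 + 36135)*(-1/12939) = 1/6386960 + 35941*(-1/12939) = 1/6386960 - 35941/12939 = -229553716421/82640875440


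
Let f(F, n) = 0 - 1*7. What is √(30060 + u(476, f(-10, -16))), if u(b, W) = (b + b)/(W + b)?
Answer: 2*√33737113/67 ≈ 173.38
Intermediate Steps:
f(F, n) = -7 (f(F, n) = 0 - 7 = -7)
u(b, W) = 2*b/(W + b) (u(b, W) = (2*b)/(W + b) = 2*b/(W + b))
√(30060 + u(476, f(-10, -16))) = √(30060 + 2*476/(-7 + 476)) = √(30060 + 2*476/469) = √(30060 + 2*476*(1/469)) = √(30060 + 136/67) = √(2014156/67) = 2*√33737113/67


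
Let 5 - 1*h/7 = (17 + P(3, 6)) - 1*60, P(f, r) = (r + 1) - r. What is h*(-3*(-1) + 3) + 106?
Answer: 2080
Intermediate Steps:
P(f, r) = 1 (P(f, r) = (1 + r) - r = 1)
h = 329 (h = 35 - 7*((17 + 1) - 1*60) = 35 - 7*(18 - 60) = 35 - 7*(-42) = 35 + 294 = 329)
h*(-3*(-1) + 3) + 106 = 329*(-3*(-1) + 3) + 106 = 329*(3 + 3) + 106 = 329*6 + 106 = 1974 + 106 = 2080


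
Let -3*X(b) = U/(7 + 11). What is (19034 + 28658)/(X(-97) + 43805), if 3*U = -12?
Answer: 1287684/1182737 ≈ 1.0887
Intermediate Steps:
U = -4 (U = (1/3)*(-12) = -4)
X(b) = 2/27 (X(b) = -(-4)/(3*(7 + 11)) = -(-4)/(3*18) = -1/3*(-2/9) = 2/27)
(19034 + 28658)/(X(-97) + 43805) = (19034 + 28658)/(2/27 + 43805) = 47692/(1182737/27) = 47692*(27/1182737) = 1287684/1182737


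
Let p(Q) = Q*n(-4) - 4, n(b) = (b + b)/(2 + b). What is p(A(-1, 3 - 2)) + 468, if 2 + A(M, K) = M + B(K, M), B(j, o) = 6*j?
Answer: 476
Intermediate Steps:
n(b) = 2*b/(2 + b) (n(b) = (2*b)/(2 + b) = 2*b/(2 + b))
A(M, K) = -2 + M + 6*K (A(M, K) = -2 + (M + 6*K) = -2 + M + 6*K)
p(Q) = -4 + 4*Q (p(Q) = Q*(2*(-4)/(2 - 4)) - 4 = Q*(2*(-4)/(-2)) - 4 = Q*(2*(-4)*(-½)) - 4 = Q*4 - 4 = 4*Q - 4 = -4 + 4*Q)
p(A(-1, 3 - 2)) + 468 = (-4 + 4*(-2 - 1 + 6*(3 - 2))) + 468 = (-4 + 4*(-2 - 1 + 6*1)) + 468 = (-4 + 4*(-2 - 1 + 6)) + 468 = (-4 + 4*3) + 468 = (-4 + 12) + 468 = 8 + 468 = 476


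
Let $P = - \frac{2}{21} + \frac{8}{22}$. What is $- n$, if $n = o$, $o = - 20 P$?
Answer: $\frac{1240}{231} \approx 5.368$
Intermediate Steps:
$P = \frac{62}{231}$ ($P = \left(-2\right) \frac{1}{21} + 8 \cdot \frac{1}{22} = - \frac{2}{21} + \frac{4}{11} = \frac{62}{231} \approx 0.2684$)
$o = - \frac{1240}{231}$ ($o = \left(-20\right) \frac{62}{231} = - \frac{1240}{231} \approx -5.368$)
$n = - \frac{1240}{231} \approx -5.368$
$- n = \left(-1\right) \left(- \frac{1240}{231}\right) = \frac{1240}{231}$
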